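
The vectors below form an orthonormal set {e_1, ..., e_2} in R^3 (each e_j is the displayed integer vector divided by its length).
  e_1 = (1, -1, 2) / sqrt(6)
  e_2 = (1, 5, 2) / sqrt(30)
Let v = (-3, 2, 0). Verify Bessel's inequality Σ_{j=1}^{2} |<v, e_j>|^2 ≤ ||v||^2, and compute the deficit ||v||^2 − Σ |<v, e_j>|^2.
Σ |<v, e_j>|^2 = 29/5; ||v||^2 = 13; deficit = 36/5

Write each e_j = u_j / sqrt(<u_j, u_j>) where u_j is the displayed integer vector. Then <v, e_j> = <v, u_j> / sqrt(<u_j, u_j>), so |<v, e_j>|^2 = <v, u_j>^2 / <u_j, u_j>.
Coefficients: <v, e_1> = -5/sqrt(6), <v, e_2> = 7/sqrt(30).
Square and sum: Σ |<v, e_j>|^2 = 29/5.
Compute ||v||^2 = v·v = 13.
Deficit = 13 − 29/5 = 36/5 ≥ 0, confirming Bessel's inequality. (The deficit equals ||v − Σ <v,e_j> e_j||^2, the squared distance from v to span{e_j}.)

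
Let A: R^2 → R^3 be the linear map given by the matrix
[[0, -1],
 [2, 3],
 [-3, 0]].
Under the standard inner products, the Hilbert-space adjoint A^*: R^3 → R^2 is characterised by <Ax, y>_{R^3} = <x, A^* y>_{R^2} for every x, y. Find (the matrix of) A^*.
A^* = A^T =
[[0, 2, -3],
 [-1, 3, 0]]

For real matrices with standard dot products, the defining identity <Ax, y> = <x, A^* y> gives (Ax)^T y = x^T (A^*) y, i.e. x^T A^T y = x^T (A^*) y. Since this holds for all x, y, we must have A^* = A^T. Therefore
A^* =
[[0, 2, -3],
 [-1, 3, 0]].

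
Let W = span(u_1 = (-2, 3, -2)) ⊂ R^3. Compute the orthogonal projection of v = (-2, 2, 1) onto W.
proj_W(v) = (-16/17, 24/17, -16/17)

Set up U = [u_1 | ... | u_1] ∈ R^(3×1). The projector onto W = col(U) is P = U (U^T U)^(-1) U^T.
Compute U^T U =
  [17],
and U^T v = (8).
Solve U^T U · c = U^T v for the coefficients: c = (8/17). The projection is proj_W(v) = U c.
Check: (v - proj_W(v)) · u_1 = 0  (should be 0).
Result: proj_W(v) = (-16/17, 24/17, -16/17).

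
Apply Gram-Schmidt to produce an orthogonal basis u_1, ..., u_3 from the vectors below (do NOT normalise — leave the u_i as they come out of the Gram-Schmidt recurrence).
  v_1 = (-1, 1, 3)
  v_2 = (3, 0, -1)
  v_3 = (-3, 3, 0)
Orthogonal basis:
  u_1 = (-1, 1, 3)
  u_2 = (27/11, 6/11, 7/11)
  u_3 = (-27/74, 108/37, -81/74)

Apply the Gram-Schmidt recurrence
  u_1 = v_1
  u_i = v_i − Σ_{j<i} ((v_i · u_j) / (u_j · u_j)) · u_j.

Step by step this gives:
  u_1 = (-1, 1, 3)
  u_2 = (27/11, 6/11, 7/11)
  u_3 = (-27/74, 108/37, -81/74)

Orthogonality check:
  u_2 · u_1 = 0 (should be 0)
  u_3 · u_1 = 0 (should be 0)
  u_3 · u_2 = 0 (should be 0)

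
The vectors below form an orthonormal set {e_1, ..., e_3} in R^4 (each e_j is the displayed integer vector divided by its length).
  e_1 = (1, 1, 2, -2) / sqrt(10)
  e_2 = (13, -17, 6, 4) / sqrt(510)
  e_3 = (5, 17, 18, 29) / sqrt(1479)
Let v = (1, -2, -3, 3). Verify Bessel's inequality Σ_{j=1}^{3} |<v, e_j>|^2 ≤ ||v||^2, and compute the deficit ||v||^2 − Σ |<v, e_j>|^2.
Σ |<v, e_j>|^2 = 586/29; ||v||^2 = 23; deficit = 81/29

Write each e_j = u_j / sqrt(<u_j, u_j>) where u_j is the displayed integer vector. Then <v, e_j> = <v, u_j> / sqrt(<u_j, u_j>), so |<v, e_j>|^2 = <v, u_j>^2 / <u_j, u_j>.
Coefficients: <v, e_1> = -13/sqrt(10), <v, e_2> = 41/sqrt(510), <v, e_3> = 4/sqrt(1479).
Square and sum: Σ |<v, e_j>|^2 = 586/29.
Compute ||v||^2 = v·v = 23.
Deficit = 23 − 586/29 = 81/29 ≥ 0, confirming Bessel's inequality. (The deficit equals ||v − Σ <v,e_j> e_j||^2, the squared distance from v to span{e_j}.)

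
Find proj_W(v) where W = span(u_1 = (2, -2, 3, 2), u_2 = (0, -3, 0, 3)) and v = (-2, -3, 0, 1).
proj_W(v) = (-8/13, -2, -12/13, 2)

Set up U = [u_1 | ... | u_2] ∈ R^(4×2). The projector onto W = col(U) is P = U (U^T U)^(-1) U^T.
Compute U^T U =
  [21, 12]
  [12, 18],
and U^T v = (4, 12).
Solve U^T U · c = U^T v for the coefficients: c = (-4/13, 34/39). The projection is proj_W(v) = U c.
Check: (v - proj_W(v)) · u_1 = 0  (should be 0).
Check: (v - proj_W(v)) · u_2 = 0  (should be 0).
Result: proj_W(v) = (-8/13, -2, -12/13, 2).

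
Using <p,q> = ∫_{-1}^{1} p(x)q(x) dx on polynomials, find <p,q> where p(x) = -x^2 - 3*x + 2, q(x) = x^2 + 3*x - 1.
<p,q> = -42/5

Expand the product: p(x)·q(x) = -x^4 - 6*x^3 - 6*x^2 + 9*x - 2.
∫_{-1}^{1} of each monomial x^k gives [2/(k+1) if k even, 0 if k odd]. Integrating term-by-term (or equivalently evaluating the antiderivative F(x) = -x^5/5 - 3*x^4/2 - 2*x^3 + 9*x^2/2 - 2*x at the endpoints):
  F(1) − F(−1) = -6/5 − (36/5) = -42/5.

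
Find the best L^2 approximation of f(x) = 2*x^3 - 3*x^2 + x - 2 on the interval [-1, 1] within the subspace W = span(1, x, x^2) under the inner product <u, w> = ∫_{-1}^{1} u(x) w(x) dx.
g(x) = -3*x^2 + 11*x/5 - 2

The best approximation g ∈ W is the orthogonal projection of f onto W. Writing g = a_0 + a_1 x + a_2 x^2, the coefficients solve the normal equations G · a = b where
  G_{ij} = <φ_i, φ_j> and b_i = <f, φ_i>, with φ_0 = 1, φ_1 = x, φ_2 = x^2.
G =
  [2, 0, 2/3]
  [0, 2/3, 0]
  [2/3, 0, 2/5],
b = (-6, 22/15, -38/15).
Solving gives a_0 = -2, a_1 = 11/5, a_2 = -3, so
  g(x) = -3*x^2 + 11*x/5 - 2.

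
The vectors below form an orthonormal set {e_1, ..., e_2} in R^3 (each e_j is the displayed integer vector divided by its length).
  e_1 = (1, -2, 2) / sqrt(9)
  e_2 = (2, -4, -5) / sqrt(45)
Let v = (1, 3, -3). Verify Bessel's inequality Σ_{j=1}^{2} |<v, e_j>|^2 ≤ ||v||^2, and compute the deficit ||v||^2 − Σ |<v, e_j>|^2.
Σ |<v, e_j>|^2 = 14; ||v||^2 = 19; deficit = 5

Write each e_j = u_j / sqrt(<u_j, u_j>) where u_j is the displayed integer vector. Then <v, e_j> = <v, u_j> / sqrt(<u_j, u_j>), so |<v, e_j>|^2 = <v, u_j>^2 / <u_j, u_j>.
Coefficients: <v, e_1> = -11/sqrt(9), <v, e_2> = 5/sqrt(45).
Square and sum: Σ |<v, e_j>|^2 = 14.
Compute ||v||^2 = v·v = 19.
Deficit = 19 − 14 = 5 ≥ 0, confirming Bessel's inequality. (The deficit equals ||v − Σ <v,e_j> e_j||^2, the squared distance from v to span{e_j}.)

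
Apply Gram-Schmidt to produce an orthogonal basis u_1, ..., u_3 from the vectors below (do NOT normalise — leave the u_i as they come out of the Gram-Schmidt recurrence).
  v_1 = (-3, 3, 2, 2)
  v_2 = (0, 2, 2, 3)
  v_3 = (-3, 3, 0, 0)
Orthogonal basis:
  u_1 = (-3, 3, 2, 2)
  u_2 = (24/13, 2/13, 10/13, 23/13)
  u_3 = (12/31, 32/31, -26/31, -4/31)

Apply the Gram-Schmidt recurrence
  u_1 = v_1
  u_i = v_i − Σ_{j<i} ((v_i · u_j) / (u_j · u_j)) · u_j.

Step by step this gives:
  u_1 = (-3, 3, 2, 2)
  u_2 = (24/13, 2/13, 10/13, 23/13)
  u_3 = (12/31, 32/31, -26/31, -4/31)

Orthogonality check:
  u_2 · u_1 = 0 (should be 0)
  u_3 · u_1 = 0 (should be 0)
  u_3 · u_2 = 0 (should be 0)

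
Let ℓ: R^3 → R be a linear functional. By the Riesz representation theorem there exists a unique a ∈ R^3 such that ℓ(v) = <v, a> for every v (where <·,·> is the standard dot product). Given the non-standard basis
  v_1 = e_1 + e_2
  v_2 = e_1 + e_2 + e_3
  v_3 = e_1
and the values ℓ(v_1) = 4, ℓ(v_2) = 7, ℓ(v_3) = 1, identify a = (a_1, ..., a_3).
a = (1, 3, 3)

Write a = (a_1, ..., a_3) in the standard basis. For each basis vector v_i, ℓ(v_i) = <v_i, a> is a linear equation in the a_j's. Collect the n equations into a matrix system V a = ℓ, where row i of V is v_i (expressed in the standard basis). Since V is invertible (lower-triangular with 1s on the diagonal, up to permutation), solve by back-substitution:
  V =
[[1, 1, 0],
 [1, 1, 1],
 [1, 0, 0]]
  V a = (4, 7, 1)
Solving gives a = (1, 3, 3).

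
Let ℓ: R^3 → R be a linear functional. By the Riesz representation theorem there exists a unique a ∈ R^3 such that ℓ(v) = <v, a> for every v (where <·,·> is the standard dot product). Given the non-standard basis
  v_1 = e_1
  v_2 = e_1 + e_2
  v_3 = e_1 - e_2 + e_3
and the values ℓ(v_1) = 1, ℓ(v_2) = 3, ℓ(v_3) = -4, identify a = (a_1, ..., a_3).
a = (1, 2, -3)

Write a = (a_1, ..., a_3) in the standard basis. For each basis vector v_i, ℓ(v_i) = <v_i, a> is a linear equation in the a_j's. Collect the n equations into a matrix system V a = ℓ, where row i of V is v_i (expressed in the standard basis). Since V is invertible (lower-triangular with 1s on the diagonal, up to permutation), solve by back-substitution:
  V =
[[1, 0, 0],
 [1, 1, 0],
 [1, -1, 1]]
  V a = (1, 3, -4)
Solving gives a = (1, 2, -3).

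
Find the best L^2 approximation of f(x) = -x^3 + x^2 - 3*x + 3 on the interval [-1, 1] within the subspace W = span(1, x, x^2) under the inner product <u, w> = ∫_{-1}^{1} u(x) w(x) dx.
g(x) = x^2 - 18*x/5 + 3

The best approximation g ∈ W is the orthogonal projection of f onto W. Writing g = a_0 + a_1 x + a_2 x^2, the coefficients solve the normal equations G · a = b where
  G_{ij} = <φ_i, φ_j> and b_i = <f, φ_i>, with φ_0 = 1, φ_1 = x, φ_2 = x^2.
G =
  [2, 0, 2/3]
  [0, 2/3, 0]
  [2/3, 0, 2/5],
b = (20/3, -12/5, 12/5).
Solving gives a_0 = 3, a_1 = -18/5, a_2 = 1, so
  g(x) = x^2 - 18*x/5 + 3.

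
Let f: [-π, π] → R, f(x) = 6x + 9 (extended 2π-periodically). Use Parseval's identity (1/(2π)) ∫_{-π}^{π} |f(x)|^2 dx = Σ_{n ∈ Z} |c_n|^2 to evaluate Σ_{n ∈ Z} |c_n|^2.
Σ |c_n|^2 = 12π^2 + 81

Expand and integrate term by term over [-π, π]:
  ∫ (6x)^2 dx = 36·(2π^3/3); ∫ 2·6·(9)·x dx = 0 (odd integrand); ∫ 9^2 dx = 81·2π.
So (1/(2π)) ∫_{-π}^{π} (6x + 9)^2 dx = 36π^2/3 + 81 = 12π^2 + 81.
Parseval ⇒ Σ |c_n|^2 = 12π^2 + 81.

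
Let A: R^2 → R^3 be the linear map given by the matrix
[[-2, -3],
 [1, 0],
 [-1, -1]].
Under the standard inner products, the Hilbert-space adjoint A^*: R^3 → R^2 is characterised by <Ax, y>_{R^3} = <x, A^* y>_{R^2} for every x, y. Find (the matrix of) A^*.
A^* = A^T =
[[-2, 1, -1],
 [-3, 0, -1]]

For real matrices with standard dot products, the defining identity <Ax, y> = <x, A^* y> gives (Ax)^T y = x^T (A^*) y, i.e. x^T A^T y = x^T (A^*) y. Since this holds for all x, y, we must have A^* = A^T. Therefore
A^* =
[[-2, 1, -1],
 [-3, 0, -1]].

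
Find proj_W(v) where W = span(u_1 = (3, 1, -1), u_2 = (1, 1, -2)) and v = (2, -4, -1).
proj_W(v) = (6/5, 0, 3/5)

Set up U = [u_1 | ... | u_2] ∈ R^(3×2). The projector onto W = col(U) is P = U (U^T U)^(-1) U^T.
Compute U^T U =
  [11, 6]
  [6, 6],
and U^T v = (3, 0).
Solve U^T U · c = U^T v for the coefficients: c = (3/5, -3/5). The projection is proj_W(v) = U c.
Check: (v - proj_W(v)) · u_1 = 0  (should be 0).
Check: (v - proj_W(v)) · u_2 = 0  (should be 0).
Result: proj_W(v) = (6/5, 0, 3/5).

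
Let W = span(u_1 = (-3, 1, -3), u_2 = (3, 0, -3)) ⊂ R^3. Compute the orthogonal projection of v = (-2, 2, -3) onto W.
proj_W(v) = (-83/38, 17/19, -121/38)

Set up U = [u_1 | ... | u_2] ∈ R^(3×2). The projector onto W = col(U) is P = U (U^T U)^(-1) U^T.
Compute U^T U =
  [19, 0]
  [0, 18],
and U^T v = (17, 3).
Solve U^T U · c = U^T v for the coefficients: c = (17/19, 1/6). The projection is proj_W(v) = U c.
Check: (v - proj_W(v)) · u_1 = 0  (should be 0).
Check: (v - proj_W(v)) · u_2 = 0  (should be 0).
Result: proj_W(v) = (-83/38, 17/19, -121/38).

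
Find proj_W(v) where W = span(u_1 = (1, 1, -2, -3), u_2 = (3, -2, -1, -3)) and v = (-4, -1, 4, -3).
proj_W(v) = (-113/201, 22/201, 91/201, 59/67)

Set up U = [u_1 | ... | u_2] ∈ R^(4×2). The projector onto W = col(U) is P = U (U^T U)^(-1) U^T.
Compute U^T U =
  [15, 12]
  [12, 23],
and U^T v = (-4, -5).
Solve U^T U · c = U^T v for the coefficients: c = (-32/201, -9/67). The projection is proj_W(v) = U c.
Check: (v - proj_W(v)) · u_1 = 0  (should be 0).
Check: (v - proj_W(v)) · u_2 = 0  (should be 0).
Result: proj_W(v) = (-113/201, 22/201, 91/201, 59/67).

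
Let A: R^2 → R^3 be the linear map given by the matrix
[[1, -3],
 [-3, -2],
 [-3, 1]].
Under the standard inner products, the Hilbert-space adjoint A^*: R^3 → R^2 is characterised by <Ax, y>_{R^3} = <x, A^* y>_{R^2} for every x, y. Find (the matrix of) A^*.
A^* = A^T =
[[1, -3, -3],
 [-3, -2, 1]]

For real matrices with standard dot products, the defining identity <Ax, y> = <x, A^* y> gives (Ax)^T y = x^T (A^*) y, i.e. x^T A^T y = x^T (A^*) y. Since this holds for all x, y, we must have A^* = A^T. Therefore
A^* =
[[1, -3, -3],
 [-3, -2, 1]].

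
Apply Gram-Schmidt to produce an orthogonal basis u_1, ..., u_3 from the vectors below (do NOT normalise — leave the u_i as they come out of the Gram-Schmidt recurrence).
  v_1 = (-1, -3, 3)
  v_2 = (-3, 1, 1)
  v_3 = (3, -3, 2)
Orthogonal basis:
  u_1 = (-1, -3, 3)
  u_2 = (-54/19, 28/19, 10/19)
  u_3 = (21/50, 14/25, 7/10)

Apply the Gram-Schmidt recurrence
  u_1 = v_1
  u_i = v_i − Σ_{j<i} ((v_i · u_j) / (u_j · u_j)) · u_j.

Step by step this gives:
  u_1 = (-1, -3, 3)
  u_2 = (-54/19, 28/19, 10/19)
  u_3 = (21/50, 14/25, 7/10)

Orthogonality check:
  u_2 · u_1 = 0 (should be 0)
  u_3 · u_1 = 0 (should be 0)
  u_3 · u_2 = 0 (should be 0)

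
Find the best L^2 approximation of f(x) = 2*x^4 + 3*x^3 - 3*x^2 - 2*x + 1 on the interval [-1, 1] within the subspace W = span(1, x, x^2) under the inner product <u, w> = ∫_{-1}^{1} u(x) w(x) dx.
g(x) = -9*x^2/7 - x/5 + 29/35

The best approximation g ∈ W is the orthogonal projection of f onto W. Writing g = a_0 + a_1 x + a_2 x^2, the coefficients solve the normal equations G · a = b where
  G_{ij} = <φ_i, φ_j> and b_i = <f, φ_i>, with φ_0 = 1, φ_1 = x, φ_2 = x^2.
G =
  [2, 0, 2/3]
  [0, 2/3, 0]
  [2/3, 0, 2/5],
b = (4/5, -2/15, 4/105).
Solving gives a_0 = 29/35, a_1 = -1/5, a_2 = -9/7, so
  g(x) = -9*x^2/7 - x/5 + 29/35.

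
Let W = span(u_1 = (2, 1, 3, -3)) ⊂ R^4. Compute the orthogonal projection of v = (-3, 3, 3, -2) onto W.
proj_W(v) = (24/23, 12/23, 36/23, -36/23)

Set up U = [u_1 | ... | u_1] ∈ R^(4×1). The projector onto W = col(U) is P = U (U^T U)^(-1) U^T.
Compute U^T U =
  [23],
and U^T v = (12).
Solve U^T U · c = U^T v for the coefficients: c = (12/23). The projection is proj_W(v) = U c.
Check: (v - proj_W(v)) · u_1 = 0  (should be 0).
Result: proj_W(v) = (24/23, 12/23, 36/23, -36/23).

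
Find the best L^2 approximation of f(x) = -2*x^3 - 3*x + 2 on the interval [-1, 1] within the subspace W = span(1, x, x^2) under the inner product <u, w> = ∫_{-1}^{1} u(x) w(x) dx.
g(x) = 2 - 21*x/5

The best approximation g ∈ W is the orthogonal projection of f onto W. Writing g = a_0 + a_1 x + a_2 x^2, the coefficients solve the normal equations G · a = b where
  G_{ij} = <φ_i, φ_j> and b_i = <f, φ_i>, with φ_0 = 1, φ_1 = x, φ_2 = x^2.
G =
  [2, 0, 2/3]
  [0, 2/3, 0]
  [2/3, 0, 2/5],
b = (4, -14/5, 4/3).
Solving gives a_0 = 2, a_1 = -21/5, a_2 = 0, so
  g(x) = 2 - 21*x/5.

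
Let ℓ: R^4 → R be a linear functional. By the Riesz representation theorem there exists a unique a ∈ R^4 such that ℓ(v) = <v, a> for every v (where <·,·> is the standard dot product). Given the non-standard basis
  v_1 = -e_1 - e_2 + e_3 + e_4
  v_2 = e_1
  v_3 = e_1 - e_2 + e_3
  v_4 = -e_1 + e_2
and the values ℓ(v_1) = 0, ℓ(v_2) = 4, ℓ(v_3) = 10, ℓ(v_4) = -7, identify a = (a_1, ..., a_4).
a = (4, -3, 3, -2)

Write a = (a_1, ..., a_4) in the standard basis. For each basis vector v_i, ℓ(v_i) = <v_i, a> is a linear equation in the a_j's. Collect the n equations into a matrix system V a = ℓ, where row i of V is v_i (expressed in the standard basis). Since V is invertible (lower-triangular with 1s on the diagonal, up to permutation), solve by back-substitution:
  V =
[[-1, -1, 1, 1],
 [1, 0, 0, 0],
 [1, -1, 1, 0],
 [-1, 1, 0, 0]]
  V a = (0, 4, 10, -7)
Solving gives a = (4, -3, 3, -2).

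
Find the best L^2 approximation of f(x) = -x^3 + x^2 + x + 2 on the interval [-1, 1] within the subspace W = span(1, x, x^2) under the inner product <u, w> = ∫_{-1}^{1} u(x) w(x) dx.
g(x) = x^2 + 2*x/5 + 2

The best approximation g ∈ W is the orthogonal projection of f onto W. Writing g = a_0 + a_1 x + a_2 x^2, the coefficients solve the normal equations G · a = b where
  G_{ij} = <φ_i, φ_j> and b_i = <f, φ_i>, with φ_0 = 1, φ_1 = x, φ_2 = x^2.
G =
  [2, 0, 2/3]
  [0, 2/3, 0]
  [2/3, 0, 2/5],
b = (14/3, 4/15, 26/15).
Solving gives a_0 = 2, a_1 = 2/5, a_2 = 1, so
  g(x) = x^2 + 2*x/5 + 2.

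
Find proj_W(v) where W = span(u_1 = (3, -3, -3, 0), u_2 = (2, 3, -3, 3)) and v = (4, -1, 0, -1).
proj_W(v) = (143/89, -163/89, -139/89, -12/89)

Set up U = [u_1 | ... | u_2] ∈ R^(4×2). The projector onto W = col(U) is P = U (U^T U)^(-1) U^T.
Compute U^T U =
  [27, 6]
  [6, 31],
and U^T v = (15, 2).
Solve U^T U · c = U^T v for the coefficients: c = (151/267, -4/89). The projection is proj_W(v) = U c.
Check: (v - proj_W(v)) · u_1 = 0  (should be 0).
Check: (v - proj_W(v)) · u_2 = 0  (should be 0).
Result: proj_W(v) = (143/89, -163/89, -139/89, -12/89).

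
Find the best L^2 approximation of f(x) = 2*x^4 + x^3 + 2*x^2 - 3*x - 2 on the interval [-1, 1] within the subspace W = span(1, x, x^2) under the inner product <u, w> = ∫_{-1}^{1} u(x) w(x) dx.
g(x) = 26*x^2/7 - 12*x/5 - 76/35

The best approximation g ∈ W is the orthogonal projection of f onto W. Writing g = a_0 + a_1 x + a_2 x^2, the coefficients solve the normal equations G · a = b where
  G_{ij} = <φ_i, φ_j> and b_i = <f, φ_i>, with φ_0 = 1, φ_1 = x, φ_2 = x^2.
G =
  [2, 0, 2/3]
  [0, 2/3, 0]
  [2/3, 0, 2/5],
b = (-28/15, -8/5, 4/105).
Solving gives a_0 = -76/35, a_1 = -12/5, a_2 = 26/7, so
  g(x) = 26*x^2/7 - 12*x/5 - 76/35.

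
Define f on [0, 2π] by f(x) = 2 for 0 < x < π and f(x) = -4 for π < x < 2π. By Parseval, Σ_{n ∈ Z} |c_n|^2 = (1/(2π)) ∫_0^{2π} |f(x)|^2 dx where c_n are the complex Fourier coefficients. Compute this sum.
Σ |c_n|^2 = 10

Parseval equates the L^2 energy of f (normalised by 1/(2π)) with the ℓ^2 sum of its Fourier coefficients: (1/(2π)) ∫_0^{2π} |f|^2 = Σ |c_n|^2.
Compute the left side: (1/(2π)) [∫_0^π 2^2 dx + ∫_π^{2π} (-4)^2 dx] = (1/(2π)) · (4π + 16π) = (4 + 16)/2 = 10.
So Σ_{n ∈ Z} |c_n|^2 = 10.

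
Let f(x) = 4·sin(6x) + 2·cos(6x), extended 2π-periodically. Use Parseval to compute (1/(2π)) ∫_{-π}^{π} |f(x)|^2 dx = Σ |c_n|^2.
Σ |c_n|^2 = 10

Expand |f|^2 and use orthogonality of {sin(nx), cos(mx)} on [-π, π]:
  ∫_{-π}^{π} sin(nx)^2 dx = π, ∫ cos(mx)^2 dx = π, and cross terms integrate to 0.
So ∫_{-π}^{π} f(x)^2 dx = 4^2 · π + 2^2 · π = (16 + 4)π.
Divide by 2π: (16 + 4)/2 = 10.
By Parseval, this equals Σ |c_n|^2.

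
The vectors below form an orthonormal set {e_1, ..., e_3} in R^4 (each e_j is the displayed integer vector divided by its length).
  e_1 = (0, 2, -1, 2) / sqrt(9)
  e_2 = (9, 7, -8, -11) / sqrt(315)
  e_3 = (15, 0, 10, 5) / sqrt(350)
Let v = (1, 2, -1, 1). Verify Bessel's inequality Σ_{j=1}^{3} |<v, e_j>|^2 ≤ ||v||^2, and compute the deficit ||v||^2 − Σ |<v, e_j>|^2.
Σ |<v, e_j>|^2 = 7; ||v||^2 = 7; deficit = 0

Write each e_j = u_j / sqrt(<u_j, u_j>) where u_j is the displayed integer vector. Then <v, e_j> = <v, u_j> / sqrt(<u_j, u_j>), so |<v, e_j>|^2 = <v, u_j>^2 / <u_j, u_j>.
Coefficients: <v, e_1> = 7/sqrt(9), <v, e_2> = 20/sqrt(315), <v, e_3> = 10/sqrt(350).
Square and sum: Σ |<v, e_j>|^2 = 7.
Compute ||v||^2 = v·v = 7.
Deficit = 7 − 7 = 0 ≥ 0, confirming Bessel's inequality. (The deficit equals ||v − Σ <v,e_j> e_j||^2, the squared distance from v to span{e_j}.)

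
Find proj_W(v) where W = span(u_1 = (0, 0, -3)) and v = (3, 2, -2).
proj_W(v) = (0, 0, -2)

Set up U = [u_1 | ... | u_1] ∈ R^(3×1). The projector onto W = col(U) is P = U (U^T U)^(-1) U^T.
Compute U^T U =
  [9],
and U^T v = (6).
Solve U^T U · c = U^T v for the coefficients: c = (2/3). The projection is proj_W(v) = U c.
Check: (v - proj_W(v)) · u_1 = 0  (should be 0).
Result: proj_W(v) = (0, 0, -2).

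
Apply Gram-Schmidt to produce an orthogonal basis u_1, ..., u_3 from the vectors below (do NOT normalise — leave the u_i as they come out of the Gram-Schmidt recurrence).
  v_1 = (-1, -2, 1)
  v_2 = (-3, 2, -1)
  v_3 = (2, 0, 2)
Orthogonal basis:
  u_1 = (-1, -2, 1)
  u_2 = (-10/3, 4/3, -2/3)
  u_3 = (0, 4/5, 8/5)

Apply the Gram-Schmidt recurrence
  u_1 = v_1
  u_i = v_i − Σ_{j<i} ((v_i · u_j) / (u_j · u_j)) · u_j.

Step by step this gives:
  u_1 = (-1, -2, 1)
  u_2 = (-10/3, 4/3, -2/3)
  u_3 = (0, 4/5, 8/5)

Orthogonality check:
  u_2 · u_1 = 0 (should be 0)
  u_3 · u_1 = 0 (should be 0)
  u_3 · u_2 = 0 (should be 0)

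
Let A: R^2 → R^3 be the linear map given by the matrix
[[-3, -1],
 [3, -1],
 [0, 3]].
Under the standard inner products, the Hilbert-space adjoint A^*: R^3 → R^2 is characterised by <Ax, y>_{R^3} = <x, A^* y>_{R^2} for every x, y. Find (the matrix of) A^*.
A^* = A^T =
[[-3, 3, 0],
 [-1, -1, 3]]

For real matrices with standard dot products, the defining identity <Ax, y> = <x, A^* y> gives (Ax)^T y = x^T (A^*) y, i.e. x^T A^T y = x^T (A^*) y. Since this holds for all x, y, we must have A^* = A^T. Therefore
A^* =
[[-3, 3, 0],
 [-1, -1, 3]].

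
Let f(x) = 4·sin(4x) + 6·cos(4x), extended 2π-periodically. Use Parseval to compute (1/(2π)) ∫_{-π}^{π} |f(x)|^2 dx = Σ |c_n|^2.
Σ |c_n|^2 = 26

Expand |f|^2 and use orthogonality of {sin(nx), cos(mx)} on [-π, π]:
  ∫_{-π}^{π} sin(nx)^2 dx = π, ∫ cos(mx)^2 dx = π, and cross terms integrate to 0.
So ∫_{-π}^{π} f(x)^2 dx = 4^2 · π + 6^2 · π = (16 + 36)π.
Divide by 2π: (16 + 36)/2 = 26.
By Parseval, this equals Σ |c_n|^2.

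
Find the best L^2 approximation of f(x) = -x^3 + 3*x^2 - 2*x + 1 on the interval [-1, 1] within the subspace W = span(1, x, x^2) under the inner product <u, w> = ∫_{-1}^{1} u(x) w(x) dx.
g(x) = 3*x^2 - 13*x/5 + 1

The best approximation g ∈ W is the orthogonal projection of f onto W. Writing g = a_0 + a_1 x + a_2 x^2, the coefficients solve the normal equations G · a = b where
  G_{ij} = <φ_i, φ_j> and b_i = <f, φ_i>, with φ_0 = 1, φ_1 = x, φ_2 = x^2.
G =
  [2, 0, 2/3]
  [0, 2/3, 0]
  [2/3, 0, 2/5],
b = (4, -26/15, 28/15).
Solving gives a_0 = 1, a_1 = -13/5, a_2 = 3, so
  g(x) = 3*x^2 - 13*x/5 + 1.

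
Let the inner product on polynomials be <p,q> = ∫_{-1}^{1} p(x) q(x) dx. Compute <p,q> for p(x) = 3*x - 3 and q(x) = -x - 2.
<p,q> = 10

Expand the product: p(x)·q(x) = -3*x^2 - 3*x + 6.
∫_{-1}^{1} of each monomial x^k gives [2/(k+1) if k even, 0 if k odd]. Integrating term-by-term (or equivalently evaluating the antiderivative F(x) = -x^3 - 3*x^2/2 + 6*x at the endpoints):
  F(1) − F(−1) = 7/2 − (-13/2) = 10.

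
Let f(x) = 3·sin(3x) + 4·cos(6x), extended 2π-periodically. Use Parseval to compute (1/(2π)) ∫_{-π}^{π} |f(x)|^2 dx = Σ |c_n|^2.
Σ |c_n|^2 = 25/2

Expand |f|^2 and use orthogonality of {sin(nx), cos(mx)} on [-π, π]:
  ∫_{-π}^{π} sin(nx)^2 dx = π, ∫ cos(mx)^2 dx = π, and cross terms integrate to 0.
So ∫_{-π}^{π} f(x)^2 dx = 3^2 · π + 4^2 · π = (9 + 16)π.
Divide by 2π: (9 + 16)/2 = 25/2.
By Parseval, this equals Σ |c_n|^2.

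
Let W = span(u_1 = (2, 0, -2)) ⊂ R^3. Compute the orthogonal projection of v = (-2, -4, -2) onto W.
proj_W(v) = (0, 0, 0)

Set up U = [u_1 | ... | u_1] ∈ R^(3×1). The projector onto W = col(U) is P = U (U^T U)^(-1) U^T.
Compute U^T U =
  [8],
and U^T v = (0).
Solve U^T U · c = U^T v for the coefficients: c = (0). The projection is proj_W(v) = U c.
Check: (v - proj_W(v)) · u_1 = 0  (should be 0).
Result: proj_W(v) = (0, 0, 0).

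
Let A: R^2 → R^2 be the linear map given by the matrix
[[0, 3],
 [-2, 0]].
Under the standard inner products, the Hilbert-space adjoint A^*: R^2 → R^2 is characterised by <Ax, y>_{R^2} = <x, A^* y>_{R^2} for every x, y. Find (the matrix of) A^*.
A^* = A^T =
[[0, -2],
 [3, 0]]

For real matrices with standard dot products, the defining identity <Ax, y> = <x, A^* y> gives (Ax)^T y = x^T (A^*) y, i.e. x^T A^T y = x^T (A^*) y. Since this holds for all x, y, we must have A^* = A^T. Therefore
A^* =
[[0, -2],
 [3, 0]].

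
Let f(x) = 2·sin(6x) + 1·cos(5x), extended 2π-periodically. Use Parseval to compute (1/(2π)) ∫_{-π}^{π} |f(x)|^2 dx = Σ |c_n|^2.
Σ |c_n|^2 = 5/2

Expand |f|^2 and use orthogonality of {sin(nx), cos(mx)} on [-π, π]:
  ∫_{-π}^{π} sin(nx)^2 dx = π, ∫ cos(mx)^2 dx = π, and cross terms integrate to 0.
So ∫_{-π}^{π} f(x)^2 dx = 2^2 · π + 1^2 · π = (4 + 1)π.
Divide by 2π: (4 + 1)/2 = 5/2.
By Parseval, this equals Σ |c_n|^2.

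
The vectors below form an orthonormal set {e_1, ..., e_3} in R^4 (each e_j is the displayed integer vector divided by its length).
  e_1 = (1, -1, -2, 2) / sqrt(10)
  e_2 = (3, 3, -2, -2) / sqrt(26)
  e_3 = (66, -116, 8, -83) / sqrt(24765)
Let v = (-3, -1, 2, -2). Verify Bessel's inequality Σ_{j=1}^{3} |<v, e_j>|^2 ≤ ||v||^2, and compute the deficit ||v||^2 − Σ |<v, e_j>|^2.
Σ |<v, e_j>|^2 = 6074/381; ||v||^2 = 18; deficit = 784/381

Write each e_j = u_j / sqrt(<u_j, u_j>) where u_j is the displayed integer vector. Then <v, e_j> = <v, u_j> / sqrt(<u_j, u_j>), so |<v, e_j>|^2 = <v, u_j>^2 / <u_j, u_j>.
Coefficients: <v, e_1> = -10/sqrt(10), <v, e_2> = -12/sqrt(26), <v, e_3> = 100/sqrt(24765).
Square and sum: Σ |<v, e_j>|^2 = 6074/381.
Compute ||v||^2 = v·v = 18.
Deficit = 18 − 6074/381 = 784/381 ≥ 0, confirming Bessel's inequality. (The deficit equals ||v − Σ <v,e_j> e_j||^2, the squared distance from v to span{e_j}.)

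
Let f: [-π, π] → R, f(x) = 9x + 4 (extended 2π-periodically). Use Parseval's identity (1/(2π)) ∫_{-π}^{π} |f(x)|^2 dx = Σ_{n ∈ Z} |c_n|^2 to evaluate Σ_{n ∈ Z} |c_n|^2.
Σ |c_n|^2 = 27π^2 + 16

Expand and integrate term by term over [-π, π]:
  ∫ (9x)^2 dx = 81·(2π^3/3); ∫ 2·9·(4)·x dx = 0 (odd integrand); ∫ 4^2 dx = 16·2π.
So (1/(2π)) ∫_{-π}^{π} (9x + 4)^2 dx = 81π^2/3 + 16 = 27π^2 + 16.
Parseval ⇒ Σ |c_n|^2 = 27π^2 + 16.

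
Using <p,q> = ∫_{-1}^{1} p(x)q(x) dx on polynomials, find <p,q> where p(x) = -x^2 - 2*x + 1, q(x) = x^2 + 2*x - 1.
<p,q> = -56/15

Expand the product: p(x)·q(x) = -x^4 - 4*x^3 - 2*x^2 + 4*x - 1.
∫_{-1}^{1} of each monomial x^k gives [2/(k+1) if k even, 0 if k odd]. Integrating term-by-term (or equivalently evaluating the antiderivative F(x) = -x^5/5 - x^4 - 2*x^3/3 + 2*x^2 - x at the endpoints):
  F(1) − F(−1) = -13/15 − (43/15) = -56/15.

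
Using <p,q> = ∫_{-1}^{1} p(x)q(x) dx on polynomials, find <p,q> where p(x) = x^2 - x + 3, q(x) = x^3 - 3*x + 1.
<p,q> = 124/15

Expand the product: p(x)·q(x) = x^5 - x^4 + 4*x^2 - 10*x + 3.
∫_{-1}^{1} of each monomial x^k gives [2/(k+1) if k even, 0 if k odd]. Integrating term-by-term (or equivalently evaluating the antiderivative F(x) = x^6/6 - x^5/5 + 4*x^3/3 - 5*x^2 + 3*x at the endpoints):
  F(1) − F(−1) = -7/10 − (-269/30) = 124/15.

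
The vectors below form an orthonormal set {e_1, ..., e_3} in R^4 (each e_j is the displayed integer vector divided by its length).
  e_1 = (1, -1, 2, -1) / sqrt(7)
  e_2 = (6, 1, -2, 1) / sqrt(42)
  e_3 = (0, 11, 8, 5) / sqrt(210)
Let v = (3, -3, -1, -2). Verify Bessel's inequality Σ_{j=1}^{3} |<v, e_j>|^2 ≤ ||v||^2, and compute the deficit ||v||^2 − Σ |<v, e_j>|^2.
Σ |<v, e_j>|^2 = 801/35; ||v||^2 = 23; deficit = 4/35

Write each e_j = u_j / sqrt(<u_j, u_j>) where u_j is the displayed integer vector. Then <v, e_j> = <v, u_j> / sqrt(<u_j, u_j>), so |<v, e_j>|^2 = <v, u_j>^2 / <u_j, u_j>.
Coefficients: <v, e_1> = 6/sqrt(7), <v, e_2> = 15/sqrt(42), <v, e_3> = -51/sqrt(210).
Square and sum: Σ |<v, e_j>|^2 = 801/35.
Compute ||v||^2 = v·v = 23.
Deficit = 23 − 801/35 = 4/35 ≥ 0, confirming Bessel's inequality. (The deficit equals ||v − Σ <v,e_j> e_j||^2, the squared distance from v to span{e_j}.)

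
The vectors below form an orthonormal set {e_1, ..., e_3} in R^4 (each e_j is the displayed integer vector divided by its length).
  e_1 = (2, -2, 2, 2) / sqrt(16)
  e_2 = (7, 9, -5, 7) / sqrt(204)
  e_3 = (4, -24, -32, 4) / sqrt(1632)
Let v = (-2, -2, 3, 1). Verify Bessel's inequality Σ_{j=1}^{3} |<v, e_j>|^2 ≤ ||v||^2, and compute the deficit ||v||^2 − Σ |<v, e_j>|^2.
Σ |<v, e_j>|^2 = 27/2; ||v||^2 = 18; deficit = 9/2

Write each e_j = u_j / sqrt(<u_j, u_j>) where u_j is the displayed integer vector. Then <v, e_j> = <v, u_j> / sqrt(<u_j, u_j>), so |<v, e_j>|^2 = <v, u_j>^2 / <u_j, u_j>.
Coefficients: <v, e_1> = 8/sqrt(16), <v, e_2> = -40/sqrt(204), <v, e_3> = -52/sqrt(1632).
Square and sum: Σ |<v, e_j>|^2 = 27/2.
Compute ||v||^2 = v·v = 18.
Deficit = 18 − 27/2 = 9/2 ≥ 0, confirming Bessel's inequality. (The deficit equals ||v − Σ <v,e_j> e_j||^2, the squared distance from v to span{e_j}.)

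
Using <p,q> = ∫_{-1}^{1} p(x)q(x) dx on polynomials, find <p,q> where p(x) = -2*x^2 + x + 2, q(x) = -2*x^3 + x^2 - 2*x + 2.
<p,q> = 56/15

Expand the product: p(x)·q(x) = 4*x^5 - 4*x^4 + x^3 - 4*x^2 - 2*x + 4.
∫_{-1}^{1} of each monomial x^k gives [2/(k+1) if k even, 0 if k odd]. Integrating term-by-term (or equivalently evaluating the antiderivative F(x) = 2*x^6/3 - 4*x^5/5 + x^4/4 - 4*x^3/3 - x^2 + 4*x at the endpoints):
  F(1) − F(−1) = 107/60 − (-39/20) = 56/15.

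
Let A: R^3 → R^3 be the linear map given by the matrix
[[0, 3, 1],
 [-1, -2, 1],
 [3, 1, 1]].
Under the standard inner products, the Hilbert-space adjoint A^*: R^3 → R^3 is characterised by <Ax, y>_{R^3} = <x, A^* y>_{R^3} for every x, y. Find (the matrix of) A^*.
A^* = A^T =
[[0, -1, 3],
 [3, -2, 1],
 [1, 1, 1]]

For real matrices with standard dot products, the defining identity <Ax, y> = <x, A^* y> gives (Ax)^T y = x^T (A^*) y, i.e. x^T A^T y = x^T (A^*) y. Since this holds for all x, y, we must have A^* = A^T. Therefore
A^* =
[[0, -1, 3],
 [3, -2, 1],
 [1, 1, 1]].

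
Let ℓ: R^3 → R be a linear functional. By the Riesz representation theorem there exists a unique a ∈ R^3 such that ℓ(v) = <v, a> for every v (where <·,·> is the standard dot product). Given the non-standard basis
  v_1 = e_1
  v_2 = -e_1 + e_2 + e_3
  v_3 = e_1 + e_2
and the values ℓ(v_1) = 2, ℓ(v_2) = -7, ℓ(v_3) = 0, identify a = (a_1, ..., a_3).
a = (2, -2, -3)

Write a = (a_1, ..., a_3) in the standard basis. For each basis vector v_i, ℓ(v_i) = <v_i, a> is a linear equation in the a_j's. Collect the n equations into a matrix system V a = ℓ, where row i of V is v_i (expressed in the standard basis). Since V is invertible (lower-triangular with 1s on the diagonal, up to permutation), solve by back-substitution:
  V =
[[1, 0, 0],
 [-1, 1, 1],
 [1, 1, 0]]
  V a = (2, -7, 0)
Solving gives a = (2, -2, -3).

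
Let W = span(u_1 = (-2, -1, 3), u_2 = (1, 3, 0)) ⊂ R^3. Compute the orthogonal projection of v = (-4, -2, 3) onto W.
proj_W(v) = (-65/23, -55/23, 84/23)

Set up U = [u_1 | ... | u_2] ∈ R^(3×2). The projector onto W = col(U) is P = U (U^T U)^(-1) U^T.
Compute U^T U =
  [14, -5]
  [-5, 10],
and U^T v = (19, -10).
Solve U^T U · c = U^T v for the coefficients: c = (28/23, -9/23). The projection is proj_W(v) = U c.
Check: (v - proj_W(v)) · u_1 = 0  (should be 0).
Check: (v - proj_W(v)) · u_2 = 0  (should be 0).
Result: proj_W(v) = (-65/23, -55/23, 84/23).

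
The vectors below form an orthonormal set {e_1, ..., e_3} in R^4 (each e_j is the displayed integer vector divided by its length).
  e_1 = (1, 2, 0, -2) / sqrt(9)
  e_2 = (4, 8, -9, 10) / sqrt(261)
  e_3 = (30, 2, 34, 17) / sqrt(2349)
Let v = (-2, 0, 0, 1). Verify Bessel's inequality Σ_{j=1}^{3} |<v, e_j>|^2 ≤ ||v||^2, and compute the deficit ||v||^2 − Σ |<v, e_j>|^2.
Σ |<v, e_j>|^2 = 209/81; ||v||^2 = 5; deficit = 196/81

Write each e_j = u_j / sqrt(<u_j, u_j>) where u_j is the displayed integer vector. Then <v, e_j> = <v, u_j> / sqrt(<u_j, u_j>), so |<v, e_j>|^2 = <v, u_j>^2 / <u_j, u_j>.
Coefficients: <v, e_1> = -4/sqrt(9), <v, e_2> = 2/sqrt(261), <v, e_3> = -43/sqrt(2349).
Square and sum: Σ |<v, e_j>|^2 = 209/81.
Compute ||v||^2 = v·v = 5.
Deficit = 5 − 209/81 = 196/81 ≥ 0, confirming Bessel's inequality. (The deficit equals ||v − Σ <v,e_j> e_j||^2, the squared distance from v to span{e_j}.)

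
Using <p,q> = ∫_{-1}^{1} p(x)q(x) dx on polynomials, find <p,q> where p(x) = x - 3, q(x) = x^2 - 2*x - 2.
<p,q> = 26/3

Expand the product: p(x)·q(x) = x^3 - 5*x^2 + 4*x + 6.
∫_{-1}^{1} of each monomial x^k gives [2/(k+1) if k even, 0 if k odd]. Integrating term-by-term (or equivalently evaluating the antiderivative F(x) = x^4/4 - 5*x^3/3 + 2*x^2 + 6*x at the endpoints):
  F(1) − F(−1) = 79/12 − (-25/12) = 26/3.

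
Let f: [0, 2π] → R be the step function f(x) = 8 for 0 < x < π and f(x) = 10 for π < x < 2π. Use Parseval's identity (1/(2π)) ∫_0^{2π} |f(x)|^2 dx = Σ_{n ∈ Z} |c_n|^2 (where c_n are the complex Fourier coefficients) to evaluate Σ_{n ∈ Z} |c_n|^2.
Σ |c_n|^2 = 82

Parseval equates the L^2 energy of f (normalised by 1/(2π)) with the ℓ^2 sum of its Fourier coefficients: (1/(2π)) ∫_0^{2π} |f|^2 = Σ |c_n|^2.
Compute the left side: (1/(2π)) [∫_0^π 8^2 dx + ∫_π^{2π} 10^2 dx] = (1/(2π)) · (64π + 100π) = (64 + 100)/2 = 82.
So Σ_{n ∈ Z} |c_n|^2 = 82.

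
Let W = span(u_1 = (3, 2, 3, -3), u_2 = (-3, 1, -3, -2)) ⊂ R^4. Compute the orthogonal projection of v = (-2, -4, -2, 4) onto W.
proj_W(v) = (-1248/613, -1792/613, -1248/613, 2848/613)

Set up U = [u_1 | ... | u_2] ∈ R^(4×2). The projector onto W = col(U) is P = U (U^T U)^(-1) U^T.
Compute U^T U =
  [31, -10]
  [-10, 23],
and U^T v = (-32, 0).
Solve U^T U · c = U^T v for the coefficients: c = (-736/613, -320/613). The projection is proj_W(v) = U c.
Check: (v - proj_W(v)) · u_1 = 0  (should be 0).
Check: (v - proj_W(v)) · u_2 = 0  (should be 0).
Result: proj_W(v) = (-1248/613, -1792/613, -1248/613, 2848/613).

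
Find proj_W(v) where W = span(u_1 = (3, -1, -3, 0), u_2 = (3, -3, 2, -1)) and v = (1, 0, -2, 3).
proj_W(v) = (303/401, 159/401, -953/401, 130/401)

Set up U = [u_1 | ... | u_2] ∈ R^(4×2). The projector onto W = col(U) is P = U (U^T U)^(-1) U^T.
Compute U^T U =
  [19, 6]
  [6, 23],
and U^T v = (9, -4).
Solve U^T U · c = U^T v for the coefficients: c = (231/401, -130/401). The projection is proj_W(v) = U c.
Check: (v - proj_W(v)) · u_1 = 0  (should be 0).
Check: (v - proj_W(v)) · u_2 = 0  (should be 0).
Result: proj_W(v) = (303/401, 159/401, -953/401, 130/401).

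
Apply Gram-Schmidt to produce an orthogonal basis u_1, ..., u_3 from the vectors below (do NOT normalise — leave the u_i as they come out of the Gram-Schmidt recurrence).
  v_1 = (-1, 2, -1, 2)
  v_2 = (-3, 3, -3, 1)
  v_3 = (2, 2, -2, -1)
Orthogonal basis:
  u_1 = (-1, 2, -1, 2)
  u_2 = (-8/5, 1/5, -8/5, -9/5)
  u_3 = (55/21, 65/42, -29/21, -13/14)

Apply the Gram-Schmidt recurrence
  u_1 = v_1
  u_i = v_i − Σ_{j<i} ((v_i · u_j) / (u_j · u_j)) · u_j.

Step by step this gives:
  u_1 = (-1, 2, -1, 2)
  u_2 = (-8/5, 1/5, -8/5, -9/5)
  u_3 = (55/21, 65/42, -29/21, -13/14)

Orthogonality check:
  u_2 · u_1 = 0 (should be 0)
  u_3 · u_1 = 0 (should be 0)
  u_3 · u_2 = 0 (should be 0)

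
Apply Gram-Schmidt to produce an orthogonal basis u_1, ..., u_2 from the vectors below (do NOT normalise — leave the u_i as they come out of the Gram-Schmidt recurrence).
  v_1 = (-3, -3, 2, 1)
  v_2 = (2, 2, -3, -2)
Orthogonal basis:
  u_1 = (-3, -3, 2, 1)
  u_2 = (-14/23, -14/23, -29/23, -26/23)

Apply the Gram-Schmidt recurrence
  u_1 = v_1
  u_i = v_i − Σ_{j<i} ((v_i · u_j) / (u_j · u_j)) · u_j.

Step by step this gives:
  u_1 = (-3, -3, 2, 1)
  u_2 = (-14/23, -14/23, -29/23, -26/23)

Orthogonality check:
  u_2 · u_1 = 0 (should be 0)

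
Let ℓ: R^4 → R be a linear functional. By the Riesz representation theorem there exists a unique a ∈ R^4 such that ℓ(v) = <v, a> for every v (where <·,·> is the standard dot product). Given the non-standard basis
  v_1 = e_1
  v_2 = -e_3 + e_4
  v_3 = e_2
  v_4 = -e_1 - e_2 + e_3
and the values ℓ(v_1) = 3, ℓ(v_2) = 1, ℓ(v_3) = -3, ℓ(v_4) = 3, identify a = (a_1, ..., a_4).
a = (3, -3, 3, 4)

Write a = (a_1, ..., a_4) in the standard basis. For each basis vector v_i, ℓ(v_i) = <v_i, a> is a linear equation in the a_j's. Collect the n equations into a matrix system V a = ℓ, where row i of V is v_i (expressed in the standard basis). Since V is invertible (lower-triangular with 1s on the diagonal, up to permutation), solve by back-substitution:
  V =
[[1, 0, 0, 0],
 [0, 0, -1, 1],
 [0, 1, 0, 0],
 [-1, -1, 1, 0]]
  V a = (3, 1, -3, 3)
Solving gives a = (3, -3, 3, 4).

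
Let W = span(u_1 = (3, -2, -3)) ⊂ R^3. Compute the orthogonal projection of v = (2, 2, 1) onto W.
proj_W(v) = (-3/22, 1/11, 3/22)

Set up U = [u_1 | ... | u_1] ∈ R^(3×1). The projector onto W = col(U) is P = U (U^T U)^(-1) U^T.
Compute U^T U =
  [22],
and U^T v = (-1).
Solve U^T U · c = U^T v for the coefficients: c = (-1/22). The projection is proj_W(v) = U c.
Check: (v - proj_W(v)) · u_1 = 0  (should be 0).
Result: proj_W(v) = (-3/22, 1/11, 3/22).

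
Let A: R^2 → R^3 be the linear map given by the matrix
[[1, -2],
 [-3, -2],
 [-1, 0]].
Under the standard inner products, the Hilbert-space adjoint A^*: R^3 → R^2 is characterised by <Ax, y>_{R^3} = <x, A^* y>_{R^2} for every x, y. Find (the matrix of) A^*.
A^* = A^T =
[[1, -3, -1],
 [-2, -2, 0]]

For real matrices with standard dot products, the defining identity <Ax, y> = <x, A^* y> gives (Ax)^T y = x^T (A^*) y, i.e. x^T A^T y = x^T (A^*) y. Since this holds for all x, y, we must have A^* = A^T. Therefore
A^* =
[[1, -3, -1],
 [-2, -2, 0]].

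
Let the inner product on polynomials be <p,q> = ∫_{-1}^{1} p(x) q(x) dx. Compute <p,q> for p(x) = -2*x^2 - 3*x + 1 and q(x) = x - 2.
<p,q> = -10/3

Expand the product: p(x)·q(x) = -2*x^3 + x^2 + 7*x - 2.
∫_{-1}^{1} of each monomial x^k gives [2/(k+1) if k even, 0 if k odd]. Integrating term-by-term (or equivalently evaluating the antiderivative F(x) = -x^4/2 + x^3/3 + 7*x^2/2 - 2*x at the endpoints):
  F(1) − F(−1) = 4/3 − (14/3) = -10/3.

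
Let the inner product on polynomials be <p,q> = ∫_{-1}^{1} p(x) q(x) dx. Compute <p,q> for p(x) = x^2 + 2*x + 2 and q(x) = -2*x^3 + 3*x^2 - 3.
<p,q> = -52/5

Expand the product: p(x)·q(x) = -2*x^5 - x^4 + 2*x^3 + 3*x^2 - 6*x - 6.
∫_{-1}^{1} of each monomial x^k gives [2/(k+1) if k even, 0 if k odd]. Integrating term-by-term (or equivalently evaluating the antiderivative F(x) = -x^6/3 - x^5/5 + x^4/2 + x^3 - 3*x^2 - 6*x at the endpoints):
  F(1) − F(−1) = -241/30 − (71/30) = -52/5.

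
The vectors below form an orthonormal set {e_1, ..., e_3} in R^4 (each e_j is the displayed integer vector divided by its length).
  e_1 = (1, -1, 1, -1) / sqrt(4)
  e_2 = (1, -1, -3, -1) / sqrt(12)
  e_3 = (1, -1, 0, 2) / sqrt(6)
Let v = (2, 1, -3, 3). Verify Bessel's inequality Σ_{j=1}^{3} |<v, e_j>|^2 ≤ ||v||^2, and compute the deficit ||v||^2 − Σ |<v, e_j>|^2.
Σ |<v, e_j>|^2 = 37/2; ||v||^2 = 23; deficit = 9/2

Write each e_j = u_j / sqrt(<u_j, u_j>) where u_j is the displayed integer vector. Then <v, e_j> = <v, u_j> / sqrt(<u_j, u_j>), so |<v, e_j>|^2 = <v, u_j>^2 / <u_j, u_j>.
Coefficients: <v, e_1> = -5/sqrt(4), <v, e_2> = 7/sqrt(12), <v, e_3> = 7/sqrt(6).
Square and sum: Σ |<v, e_j>|^2 = 37/2.
Compute ||v||^2 = v·v = 23.
Deficit = 23 − 37/2 = 9/2 ≥ 0, confirming Bessel's inequality. (The deficit equals ||v − Σ <v,e_j> e_j||^2, the squared distance from v to span{e_j}.)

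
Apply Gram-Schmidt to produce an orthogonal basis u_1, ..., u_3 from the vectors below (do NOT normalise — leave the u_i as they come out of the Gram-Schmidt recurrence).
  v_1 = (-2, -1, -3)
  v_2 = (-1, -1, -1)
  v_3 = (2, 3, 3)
Orthogonal basis:
  u_1 = (-2, -1, -3)
  u_2 = (-1/7, -4/7, 2/7)
  u_3 = (-2/3, 1/3, 1/3)

Apply the Gram-Schmidt recurrence
  u_1 = v_1
  u_i = v_i − Σ_{j<i} ((v_i · u_j) / (u_j · u_j)) · u_j.

Step by step this gives:
  u_1 = (-2, -1, -3)
  u_2 = (-1/7, -4/7, 2/7)
  u_3 = (-2/3, 1/3, 1/3)

Orthogonality check:
  u_2 · u_1 = 0 (should be 0)
  u_3 · u_1 = 0 (should be 0)
  u_3 · u_2 = 0 (should be 0)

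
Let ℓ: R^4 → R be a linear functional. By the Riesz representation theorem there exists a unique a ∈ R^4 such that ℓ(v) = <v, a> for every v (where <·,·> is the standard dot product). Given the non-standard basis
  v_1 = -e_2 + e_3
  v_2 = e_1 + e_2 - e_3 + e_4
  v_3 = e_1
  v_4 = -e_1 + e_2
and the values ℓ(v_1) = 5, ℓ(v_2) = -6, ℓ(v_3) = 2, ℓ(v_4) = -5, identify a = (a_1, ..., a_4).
a = (2, -3, 2, -3)

Write a = (a_1, ..., a_4) in the standard basis. For each basis vector v_i, ℓ(v_i) = <v_i, a> is a linear equation in the a_j's. Collect the n equations into a matrix system V a = ℓ, where row i of V is v_i (expressed in the standard basis). Since V is invertible (lower-triangular with 1s on the diagonal, up to permutation), solve by back-substitution:
  V =
[[0, -1, 1, 0],
 [1, 1, -1, 1],
 [1, 0, 0, 0],
 [-1, 1, 0, 0]]
  V a = (5, -6, 2, -5)
Solving gives a = (2, -3, 2, -3).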